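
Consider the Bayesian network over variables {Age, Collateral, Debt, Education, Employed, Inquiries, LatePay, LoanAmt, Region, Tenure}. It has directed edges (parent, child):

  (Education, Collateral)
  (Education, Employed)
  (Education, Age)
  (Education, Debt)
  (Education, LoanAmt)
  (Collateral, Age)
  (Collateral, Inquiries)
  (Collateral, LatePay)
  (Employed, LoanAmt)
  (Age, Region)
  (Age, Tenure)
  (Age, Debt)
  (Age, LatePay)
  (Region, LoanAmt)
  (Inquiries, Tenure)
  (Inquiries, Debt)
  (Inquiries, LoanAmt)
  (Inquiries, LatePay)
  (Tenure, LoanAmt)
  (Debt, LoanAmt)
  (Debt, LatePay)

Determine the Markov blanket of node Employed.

By definition, MB(Employed) is built from Employed's parents, Employed's children, and the co-parents of Employed.
Ch(Employed) = {LoanAmt}.
Employed's parents: Education.
Co-parents of Employed (other parents of its children):
  LoanAmt also has parents Debt, Education, Inquiries, Region, Tenure.
MB(Employed) = {Debt, Education, Inquiries, LoanAmt, Region, Tenure}.

{Debt, Education, Inquiries, LoanAmt, Region, Tenure}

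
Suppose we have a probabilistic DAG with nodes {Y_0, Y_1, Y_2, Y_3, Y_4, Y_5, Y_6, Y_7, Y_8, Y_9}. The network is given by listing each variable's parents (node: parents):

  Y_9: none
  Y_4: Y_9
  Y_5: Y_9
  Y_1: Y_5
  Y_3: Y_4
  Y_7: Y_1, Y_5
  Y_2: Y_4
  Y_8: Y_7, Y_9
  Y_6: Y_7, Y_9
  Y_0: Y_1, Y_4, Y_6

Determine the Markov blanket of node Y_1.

Y_1 has children Y_0, Y_7.
Y_1 has parent Y_5.
For each child, the remaining parents (spouses of Y_1):
  Y_7's other parent is Y_5.
  Y_0 also has parents Y_4, Y_6.
Union: {Y_5} ∪ {Y_0, Y_7} ∪ {Y_4, Y_5, Y_6} = {Y_0, Y_4, Y_5, Y_6, Y_7}.

{Y_0, Y_4, Y_5, Y_6, Y_7}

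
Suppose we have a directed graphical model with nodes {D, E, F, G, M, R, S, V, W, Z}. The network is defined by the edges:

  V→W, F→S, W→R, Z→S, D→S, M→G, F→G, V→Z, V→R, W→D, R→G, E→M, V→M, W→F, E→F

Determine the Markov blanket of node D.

The Markov blanket of a node is its parents, its children, and the other parents of its children.
Pa(D) = {W}.
D's children: S.
Other parents of D's children:
  parents(S) \ {D} = {F, Z}.
Union: {W} ∪ {S} ∪ {F, Z} = {F, S, W, Z}.

{F, S, W, Z}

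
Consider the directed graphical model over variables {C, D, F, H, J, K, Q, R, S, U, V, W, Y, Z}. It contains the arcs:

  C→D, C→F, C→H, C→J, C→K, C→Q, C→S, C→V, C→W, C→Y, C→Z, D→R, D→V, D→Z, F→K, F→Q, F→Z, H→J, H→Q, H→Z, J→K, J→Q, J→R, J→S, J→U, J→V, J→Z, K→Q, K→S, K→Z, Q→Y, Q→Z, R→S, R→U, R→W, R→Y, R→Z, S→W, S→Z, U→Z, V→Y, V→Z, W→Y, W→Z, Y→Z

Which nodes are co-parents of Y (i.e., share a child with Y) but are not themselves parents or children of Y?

Children of Y: Z.
  Z also has parents C, D, F, H, J, K, Q, R, S, U, V, W.
Excluding nodes already adjacent to Y (C, Q, R, V, W, Z), the co-parent-only contribution is {D, F, H, J, K, S, U}.

{D, F, H, J, K, S, U}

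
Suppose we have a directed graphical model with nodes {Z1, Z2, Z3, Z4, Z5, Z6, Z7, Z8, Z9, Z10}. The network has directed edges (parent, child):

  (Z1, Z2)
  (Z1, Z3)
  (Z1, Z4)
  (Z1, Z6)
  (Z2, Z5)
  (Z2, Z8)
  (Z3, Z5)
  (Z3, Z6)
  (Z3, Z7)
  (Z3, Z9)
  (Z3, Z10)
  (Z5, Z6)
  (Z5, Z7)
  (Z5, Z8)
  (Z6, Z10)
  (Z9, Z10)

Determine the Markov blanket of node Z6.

Children of Z6: Z10.
Z6 has parents Z1, Z3, Z5.
Other parents of Z6's children:
  Z10 also has parents Z3, Z9.
Taking the union gives {Z1, Z3, Z5, Z9, Z10}.

{Z1, Z3, Z5, Z9, Z10}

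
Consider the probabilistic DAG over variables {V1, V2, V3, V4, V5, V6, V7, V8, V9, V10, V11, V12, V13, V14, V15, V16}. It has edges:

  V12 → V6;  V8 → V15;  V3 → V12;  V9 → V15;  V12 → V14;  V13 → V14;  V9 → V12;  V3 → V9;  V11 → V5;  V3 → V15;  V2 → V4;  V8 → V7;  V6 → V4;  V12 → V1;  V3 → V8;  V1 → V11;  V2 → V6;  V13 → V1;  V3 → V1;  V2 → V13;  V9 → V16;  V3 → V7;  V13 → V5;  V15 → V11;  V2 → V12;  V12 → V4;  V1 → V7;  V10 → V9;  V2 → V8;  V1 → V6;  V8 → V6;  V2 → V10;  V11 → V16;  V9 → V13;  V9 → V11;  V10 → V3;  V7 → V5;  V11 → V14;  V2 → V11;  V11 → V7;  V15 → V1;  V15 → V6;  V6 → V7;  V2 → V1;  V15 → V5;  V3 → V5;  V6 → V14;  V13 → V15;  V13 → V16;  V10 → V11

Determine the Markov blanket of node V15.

Children of V15: V1, V5, V6, V11.
V15's parents: V3, V8, V9, V13.
For each child, the remaining parents (spouses of V15):
  V1: V2, V3, V12, V13
  V6: V1, V2, V8, V12
  V11: V1, V2, V9, V10
  V5: V3, V7, V11, V13
Union: {V3, V8, V9, V13} ∪ {V1, V5, V6, V11} ∪ {V1, V2, V3, V7, V8, V9, V10, V11, V12, V13} = {V1, V2, V3, V5, V6, V7, V8, V9, V10, V11, V12, V13}.

{V1, V2, V3, V5, V6, V7, V8, V9, V10, V11, V12, V13}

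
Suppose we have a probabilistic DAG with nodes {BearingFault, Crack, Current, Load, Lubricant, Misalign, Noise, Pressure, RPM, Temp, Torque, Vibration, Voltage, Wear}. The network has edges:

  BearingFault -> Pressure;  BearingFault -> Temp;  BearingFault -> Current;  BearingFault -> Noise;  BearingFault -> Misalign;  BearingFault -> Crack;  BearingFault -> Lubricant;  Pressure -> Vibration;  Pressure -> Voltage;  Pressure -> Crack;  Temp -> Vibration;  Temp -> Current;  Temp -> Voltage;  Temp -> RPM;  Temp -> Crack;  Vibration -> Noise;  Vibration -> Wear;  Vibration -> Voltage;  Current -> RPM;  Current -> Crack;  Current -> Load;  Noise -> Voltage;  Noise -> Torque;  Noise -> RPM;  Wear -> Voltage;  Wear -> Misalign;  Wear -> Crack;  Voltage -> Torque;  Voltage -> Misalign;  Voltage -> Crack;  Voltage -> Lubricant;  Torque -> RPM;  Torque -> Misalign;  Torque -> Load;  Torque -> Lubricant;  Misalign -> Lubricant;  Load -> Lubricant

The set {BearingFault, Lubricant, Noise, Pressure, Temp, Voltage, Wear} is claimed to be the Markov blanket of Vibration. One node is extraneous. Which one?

Lubricant

Recall MB(v) = parents ∪ children ∪ spouses, where spouses are the other parents of v's children.
Pa(Vibration) = {Pressure, Temp}.
Vibration's children: Noise, Voltage, Wear.
Other parents of Vibration's children:
  Noise's other parent is BearingFault.
  Wear: no additional parents.
  parents(Voltage) \ {Vibration} = {Noise, Pressure, Temp, Wear}.
MB(Vibration) = {BearingFault, Noise, Pressure, Temp, Voltage, Wear}.
Lubricant is neither a parent, child, nor co-parent of Vibration, so it does not belong.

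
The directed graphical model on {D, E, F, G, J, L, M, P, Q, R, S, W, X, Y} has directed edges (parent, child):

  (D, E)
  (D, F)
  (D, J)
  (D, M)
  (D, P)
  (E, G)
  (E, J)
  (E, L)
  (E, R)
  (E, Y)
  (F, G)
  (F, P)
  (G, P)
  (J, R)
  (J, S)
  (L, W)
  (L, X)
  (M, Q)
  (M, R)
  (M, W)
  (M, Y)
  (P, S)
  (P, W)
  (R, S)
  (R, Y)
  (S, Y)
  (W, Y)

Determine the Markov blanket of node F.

By definition, MB(F) is built from F's parents, F's children, and the co-parents of F.
F's children: G, P.
Parents of F: D.
Co-parents of F (other parents of its children):
  parents(G) \ {F} = {E}.
  parents(P) \ {F} = {D, G}.
So the Markov blanket of F is {D, E, G, P}.

{D, E, G, P}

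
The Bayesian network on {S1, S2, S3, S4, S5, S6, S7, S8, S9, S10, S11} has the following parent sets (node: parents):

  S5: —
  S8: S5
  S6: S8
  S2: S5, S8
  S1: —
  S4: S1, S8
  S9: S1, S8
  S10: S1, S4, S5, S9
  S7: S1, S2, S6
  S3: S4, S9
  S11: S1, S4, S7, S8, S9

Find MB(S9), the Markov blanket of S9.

{S1, S3, S4, S5, S7, S8, S10, S11}

Pa(S9) = {S1, S8}.
S9's children: S3, S10, S11.
Other parents of S9's children:
  S10: S1, S4, S5
  S3: S4
  S11: S1, S4, S7, S8
So the Markov blanket of S9 is {S1, S3, S4, S5, S7, S8, S10, S11}.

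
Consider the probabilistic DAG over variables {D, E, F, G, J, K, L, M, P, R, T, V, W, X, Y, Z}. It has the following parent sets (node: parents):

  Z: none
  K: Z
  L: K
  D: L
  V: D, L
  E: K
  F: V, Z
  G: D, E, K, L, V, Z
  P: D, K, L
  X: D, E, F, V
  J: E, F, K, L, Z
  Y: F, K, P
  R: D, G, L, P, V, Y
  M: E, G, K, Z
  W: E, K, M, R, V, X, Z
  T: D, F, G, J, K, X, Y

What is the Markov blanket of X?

The Markov blanket of a node is its parents, its children, and the other parents of its children.
Pa(X) = {D, E, F, V}.
Children of X: T, W.
For each child, the remaining parents (spouses of X):
  W: E, K, M, R, V, Z
  T: D, F, G, J, K, Y
Taking the union gives {D, E, F, G, J, K, M, R, T, V, W, Y, Z}.

{D, E, F, G, J, K, M, R, T, V, W, Y, Z}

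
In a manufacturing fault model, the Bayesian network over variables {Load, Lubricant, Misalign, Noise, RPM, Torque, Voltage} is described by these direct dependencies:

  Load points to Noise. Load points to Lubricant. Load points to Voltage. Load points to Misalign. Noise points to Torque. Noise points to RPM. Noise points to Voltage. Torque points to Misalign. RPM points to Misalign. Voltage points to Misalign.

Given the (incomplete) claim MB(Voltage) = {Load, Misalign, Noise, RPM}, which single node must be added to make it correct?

The Markov blanket of a node is its parents, its children, and the other parents of its children.
Ch(Voltage) = {Misalign}.
Pa(Voltage) = {Load, Noise}.
For each child, the remaining parents (spouses of Voltage):
  Misalign: Load, RPM, Torque
MB(Voltage) = {Load, Misalign, Noise, RPM, Torque}.
Comparing with the claimed set, Torque is missing.

Torque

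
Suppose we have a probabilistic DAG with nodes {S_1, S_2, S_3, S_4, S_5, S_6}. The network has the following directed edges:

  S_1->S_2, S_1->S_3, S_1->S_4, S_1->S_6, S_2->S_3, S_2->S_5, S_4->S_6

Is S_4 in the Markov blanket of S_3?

No

S_3 has parents S_1, S_2.
S_3 has no children.
With no children, S_3 has no spouses; the co-parent set is empty.
MB(S_3) = {S_1, S_2}; S_4 is not in this set.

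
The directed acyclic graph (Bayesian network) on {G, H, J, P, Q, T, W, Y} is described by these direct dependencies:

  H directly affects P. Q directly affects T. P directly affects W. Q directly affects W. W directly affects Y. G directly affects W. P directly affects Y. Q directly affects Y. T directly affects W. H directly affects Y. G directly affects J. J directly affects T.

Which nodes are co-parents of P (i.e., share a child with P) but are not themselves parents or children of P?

{G, Q, T}

Children of P: W, Y.
  W's other parents are G, Q, T.
  parents(Y) \ {P} = {H, Q, W}.
Excluding nodes already adjacent to P (H, W, Y), the co-parent-only contribution is {G, Q, T}.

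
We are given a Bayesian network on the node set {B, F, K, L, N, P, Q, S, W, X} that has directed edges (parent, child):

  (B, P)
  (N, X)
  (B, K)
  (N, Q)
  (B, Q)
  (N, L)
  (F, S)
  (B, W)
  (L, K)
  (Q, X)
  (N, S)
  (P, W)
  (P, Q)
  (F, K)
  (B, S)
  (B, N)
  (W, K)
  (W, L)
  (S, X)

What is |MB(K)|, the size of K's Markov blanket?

4

Recall MB(v) = parents ∪ children ∪ spouses, where spouses are the other parents of v's children.
Parents of K: B, F, L, W.
K has no children.
K has no children, so there are no co-parents.
MB(K) = {B, F, L, W}, which has 4 nodes.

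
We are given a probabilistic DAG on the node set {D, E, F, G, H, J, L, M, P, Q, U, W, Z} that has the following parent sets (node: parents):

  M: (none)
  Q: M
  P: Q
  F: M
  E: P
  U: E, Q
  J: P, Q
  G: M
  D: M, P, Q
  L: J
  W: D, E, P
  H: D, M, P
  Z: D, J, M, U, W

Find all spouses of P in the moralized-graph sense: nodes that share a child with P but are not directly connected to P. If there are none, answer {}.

Children of P: D, E, H, J, W.
  E: —
  J: Q
  D: M, Q
  W: D, E
  H: D, M
Excluding nodes already adjacent to P (D, E, H, J, Q, W), the co-parent-only contribution is {M}.

{M}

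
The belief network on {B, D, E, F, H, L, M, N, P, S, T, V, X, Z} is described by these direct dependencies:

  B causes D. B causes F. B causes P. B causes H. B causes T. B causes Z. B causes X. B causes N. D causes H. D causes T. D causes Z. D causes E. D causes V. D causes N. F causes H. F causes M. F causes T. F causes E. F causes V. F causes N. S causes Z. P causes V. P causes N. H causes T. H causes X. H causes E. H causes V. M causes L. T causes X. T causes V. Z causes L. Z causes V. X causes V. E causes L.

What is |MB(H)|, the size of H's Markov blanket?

The Markov blanket of a node is its parents, its children, and the other parents of its children.
H's parents: B, D, F.
H has children E, T, V, X.
For each child, the remaining parents (spouses of H):
  T also has parents B, D, F.
  parents(X) \ {H} = {B, T}.
  parents(E) \ {H} = {D, F}.
  V's other parents are D, F, P, T, X, Z.
MB(H) = {B, D, E, F, P, T, V, X, Z}, which has 9 nodes.

9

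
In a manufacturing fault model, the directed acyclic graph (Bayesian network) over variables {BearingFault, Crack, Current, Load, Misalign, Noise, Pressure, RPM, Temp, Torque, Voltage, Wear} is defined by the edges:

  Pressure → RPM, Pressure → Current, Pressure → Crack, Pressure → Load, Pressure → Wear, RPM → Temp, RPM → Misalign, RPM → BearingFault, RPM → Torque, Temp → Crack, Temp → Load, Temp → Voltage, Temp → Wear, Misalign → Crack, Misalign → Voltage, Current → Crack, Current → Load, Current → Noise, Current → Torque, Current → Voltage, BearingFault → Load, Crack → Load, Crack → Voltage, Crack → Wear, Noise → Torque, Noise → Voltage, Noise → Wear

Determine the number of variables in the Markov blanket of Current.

By definition, MB(Current) is built from Current's parents, Current's children, and the co-parents of Current.
Parents of Current: Pressure.
Ch(Current) = {Crack, Load, Noise, Torque, Voltage}.
For each child, the remaining parents (spouses of Current):
  parents(Crack) \ {Current} = {Misalign, Pressure, Temp}.
  parents(Load) \ {Current} = {BearingFault, Crack, Pressure, Temp}.
  Noise: no additional parents.
  Torque's other parents are Noise, RPM.
  Voltage's other parents are Crack, Misalign, Noise, Temp.
MB(Current) = {BearingFault, Crack, Load, Misalign, Noise, Pressure, RPM, Temp, Torque, Voltage}, which has 10 nodes.

10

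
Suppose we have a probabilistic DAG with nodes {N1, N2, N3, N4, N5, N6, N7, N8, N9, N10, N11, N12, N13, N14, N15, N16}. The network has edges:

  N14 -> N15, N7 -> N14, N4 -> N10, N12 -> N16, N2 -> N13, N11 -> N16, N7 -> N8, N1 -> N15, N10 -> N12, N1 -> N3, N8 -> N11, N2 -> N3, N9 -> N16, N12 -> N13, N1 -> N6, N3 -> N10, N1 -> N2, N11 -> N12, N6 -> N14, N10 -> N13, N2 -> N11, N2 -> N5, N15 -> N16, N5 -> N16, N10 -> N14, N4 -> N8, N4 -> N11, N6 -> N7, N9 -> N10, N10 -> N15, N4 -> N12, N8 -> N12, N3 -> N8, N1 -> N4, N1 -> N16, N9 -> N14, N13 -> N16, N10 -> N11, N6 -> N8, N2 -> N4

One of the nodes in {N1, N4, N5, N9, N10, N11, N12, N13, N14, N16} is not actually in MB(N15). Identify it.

N4

Recall MB(v) = parents ∪ children ∪ spouses, where spouses are the other parents of v's children.
Pa(N15) = {N1, N10, N14}.
Children of N15: N16.
For each child, the remaining parents (spouses of N15):
  N16: N1, N5, N9, N11, N12, N13
MB(N15) = {N1, N5, N9, N10, N11, N12, N13, N14, N16}.
N4 is neither a parent, child, nor co-parent of N15, so it does not belong.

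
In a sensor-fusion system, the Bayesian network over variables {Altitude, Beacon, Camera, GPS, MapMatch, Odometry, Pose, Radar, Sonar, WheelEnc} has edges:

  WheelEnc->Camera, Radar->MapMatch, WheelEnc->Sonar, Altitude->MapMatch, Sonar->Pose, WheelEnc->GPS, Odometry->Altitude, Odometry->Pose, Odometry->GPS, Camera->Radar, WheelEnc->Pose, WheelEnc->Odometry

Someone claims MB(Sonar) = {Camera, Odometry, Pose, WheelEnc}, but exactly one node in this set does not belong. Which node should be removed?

The Markov blanket of a node is its parents, its children, and the other parents of its children.
Sonar's parents: WheelEnc.
Sonar has child Pose.
Other parents of Sonar's children:
  Pose: Odometry, WheelEnc
MB(Sonar) = {Odometry, Pose, WheelEnc}.
Camera is neither a parent, child, nor co-parent of Sonar, so it does not belong.

Camera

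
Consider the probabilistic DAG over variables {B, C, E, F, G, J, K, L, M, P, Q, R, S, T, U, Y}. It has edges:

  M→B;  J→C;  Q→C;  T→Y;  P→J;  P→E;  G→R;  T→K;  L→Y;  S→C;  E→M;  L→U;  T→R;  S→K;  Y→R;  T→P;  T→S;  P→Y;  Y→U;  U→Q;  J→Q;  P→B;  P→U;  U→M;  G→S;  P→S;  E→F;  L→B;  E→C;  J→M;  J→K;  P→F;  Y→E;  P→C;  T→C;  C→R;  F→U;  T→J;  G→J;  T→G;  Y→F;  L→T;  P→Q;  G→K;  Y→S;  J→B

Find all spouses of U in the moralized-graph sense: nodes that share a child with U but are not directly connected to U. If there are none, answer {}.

Children of U: M, Q.
  M: E, J
  Q: J, P
Excluding nodes already adjacent to U (F, L, M, P, Q, Y), the co-parent-only contribution is {E, J}.

{E, J}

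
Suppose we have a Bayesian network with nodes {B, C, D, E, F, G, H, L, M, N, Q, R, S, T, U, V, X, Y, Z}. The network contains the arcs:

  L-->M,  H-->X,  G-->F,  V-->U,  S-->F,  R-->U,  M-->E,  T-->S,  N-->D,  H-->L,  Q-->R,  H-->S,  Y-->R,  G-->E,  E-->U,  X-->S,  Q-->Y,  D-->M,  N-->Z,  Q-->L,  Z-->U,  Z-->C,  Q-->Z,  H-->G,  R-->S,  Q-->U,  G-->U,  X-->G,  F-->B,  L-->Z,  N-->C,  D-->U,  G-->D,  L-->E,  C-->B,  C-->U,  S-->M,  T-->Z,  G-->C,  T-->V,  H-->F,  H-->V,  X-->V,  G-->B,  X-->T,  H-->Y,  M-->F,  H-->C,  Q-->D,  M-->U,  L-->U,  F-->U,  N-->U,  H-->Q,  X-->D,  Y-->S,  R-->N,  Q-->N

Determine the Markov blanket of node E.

By definition, MB(E) is built from E's parents, E's children, and the co-parents of E.
E's parents: G, L, M.
Children of E: U.
For each child, the remaining parents (spouses of E):
  U also has parents C, D, F, G, L, M, N, Q, R, V, Z.
So the Markov blanket of E is {C, D, F, G, L, M, N, Q, R, U, V, Z}.

{C, D, F, G, L, M, N, Q, R, U, V, Z}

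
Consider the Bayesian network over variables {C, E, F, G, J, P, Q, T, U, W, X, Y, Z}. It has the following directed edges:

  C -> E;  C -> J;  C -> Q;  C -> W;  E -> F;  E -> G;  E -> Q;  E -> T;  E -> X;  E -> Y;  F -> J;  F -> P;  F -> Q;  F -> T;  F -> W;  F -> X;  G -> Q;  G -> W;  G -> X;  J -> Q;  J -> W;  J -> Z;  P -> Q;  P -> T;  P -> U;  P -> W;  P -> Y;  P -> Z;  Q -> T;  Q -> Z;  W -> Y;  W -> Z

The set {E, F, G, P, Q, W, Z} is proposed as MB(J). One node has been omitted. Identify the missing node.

By definition, MB(J) is built from J's parents, J's children, and the co-parents of J.
Pa(J) = {C, F}.
Ch(J) = {Q, W, Z}.
Co-parents of J (other parents of its children):
  parents(Q) \ {J} = {C, E, F, G, P}.
  W's other parents are C, F, G, P.
  Z's other parents are P, Q, W.
MB(J) = {C, E, F, G, P, Q, W, Z}.
Comparing with the claimed set, C is missing.

C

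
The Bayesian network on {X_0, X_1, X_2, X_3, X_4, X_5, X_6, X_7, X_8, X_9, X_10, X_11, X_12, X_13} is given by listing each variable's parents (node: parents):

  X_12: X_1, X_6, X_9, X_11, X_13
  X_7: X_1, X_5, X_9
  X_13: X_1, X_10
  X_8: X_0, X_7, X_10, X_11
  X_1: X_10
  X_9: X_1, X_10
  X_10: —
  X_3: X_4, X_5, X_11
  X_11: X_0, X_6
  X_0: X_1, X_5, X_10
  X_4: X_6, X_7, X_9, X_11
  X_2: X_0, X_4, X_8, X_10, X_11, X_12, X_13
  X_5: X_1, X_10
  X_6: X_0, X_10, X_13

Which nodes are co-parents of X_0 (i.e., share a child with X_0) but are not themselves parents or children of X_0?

Children of X_0: X_2, X_6, X_8, X_11.
  X_6's other parents are X_10, X_13.
  parents(X_11) \ {X_0} = {X_6}.
  X_8 also has parents X_7, X_10, X_11.
  X_2 also has parents X_4, X_8, X_10, X_11, X_12, X_13.
Excluding nodes already adjacent to X_0 (X_1, X_2, X_5, X_6, X_8, X_10, X_11), the co-parent-only contribution is {X_4, X_7, X_12, X_13}.

{X_4, X_7, X_12, X_13}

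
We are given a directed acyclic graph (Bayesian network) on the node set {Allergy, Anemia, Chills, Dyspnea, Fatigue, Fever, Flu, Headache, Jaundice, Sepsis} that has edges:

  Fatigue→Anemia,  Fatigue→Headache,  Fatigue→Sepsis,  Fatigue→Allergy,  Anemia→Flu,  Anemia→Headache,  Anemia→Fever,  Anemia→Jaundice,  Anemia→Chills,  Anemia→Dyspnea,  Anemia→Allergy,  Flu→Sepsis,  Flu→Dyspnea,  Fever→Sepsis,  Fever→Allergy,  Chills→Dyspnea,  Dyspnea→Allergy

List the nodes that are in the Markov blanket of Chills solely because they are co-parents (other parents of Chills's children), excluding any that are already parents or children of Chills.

Children of Chills: Dyspnea.
  Dyspnea's other parents are Anemia, Flu.
Excluding nodes already adjacent to Chills (Anemia, Dyspnea), the co-parent-only contribution is {Flu}.

{Flu}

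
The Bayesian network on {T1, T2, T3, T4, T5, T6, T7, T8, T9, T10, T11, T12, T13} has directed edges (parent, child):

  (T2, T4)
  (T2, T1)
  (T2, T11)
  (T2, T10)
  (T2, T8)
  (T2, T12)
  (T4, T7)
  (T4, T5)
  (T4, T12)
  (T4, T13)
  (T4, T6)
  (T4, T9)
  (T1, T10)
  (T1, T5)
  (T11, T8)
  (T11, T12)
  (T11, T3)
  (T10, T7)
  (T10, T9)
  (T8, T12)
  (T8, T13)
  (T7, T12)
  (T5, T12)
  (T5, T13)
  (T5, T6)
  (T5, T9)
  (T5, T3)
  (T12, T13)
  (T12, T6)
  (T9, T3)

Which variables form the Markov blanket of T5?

The Markov blanket of a node is its parents, its children, and the other parents of its children.
Pa(T5) = {T1, T4}.
T5 has children T3, T6, T9, T12, T13.
For each child, the remaining parents (spouses of T5):
  T12: T2, T4, T7, T8, T11
  T13: T4, T8, T12
  T6: T4, T12
  T9: T4, T10
  T3: T9, T11
So the Markov blanket of T5 is {T1, T2, T3, T4, T6, T7, T8, T9, T10, T11, T12, T13}.

{T1, T2, T3, T4, T6, T7, T8, T9, T10, T11, T12, T13}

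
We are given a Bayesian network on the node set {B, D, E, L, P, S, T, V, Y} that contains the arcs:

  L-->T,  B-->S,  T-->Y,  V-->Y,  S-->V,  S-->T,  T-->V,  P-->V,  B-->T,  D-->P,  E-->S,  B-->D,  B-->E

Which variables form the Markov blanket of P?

{D, S, T, V}

Parents of P: D.
P's children: V.
For each child, the remaining parents (spouses of P):
  V's other parents are S, T.
So the Markov blanket of P is {D, S, T, V}.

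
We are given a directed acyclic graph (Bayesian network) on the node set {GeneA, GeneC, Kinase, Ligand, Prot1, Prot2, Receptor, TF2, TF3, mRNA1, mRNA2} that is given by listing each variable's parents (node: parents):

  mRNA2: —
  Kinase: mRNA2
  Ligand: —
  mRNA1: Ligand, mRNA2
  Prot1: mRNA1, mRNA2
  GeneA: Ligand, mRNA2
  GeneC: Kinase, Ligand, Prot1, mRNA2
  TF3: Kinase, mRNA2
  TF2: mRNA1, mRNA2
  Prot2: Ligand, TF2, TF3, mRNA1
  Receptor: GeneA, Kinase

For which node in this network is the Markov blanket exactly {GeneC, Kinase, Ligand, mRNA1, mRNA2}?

Prot1

The target node must have every member of {GeneC, Kinase, Ligand, mRNA1, mRNA2} as a parent, child, or co-parent, and no others.
Parents of Prot1: mRNA1, mRNA2; children: GeneC; co-parents: Kinase, Ligand, mRNA2.
These exactly cover the given set, so the node is Prot1.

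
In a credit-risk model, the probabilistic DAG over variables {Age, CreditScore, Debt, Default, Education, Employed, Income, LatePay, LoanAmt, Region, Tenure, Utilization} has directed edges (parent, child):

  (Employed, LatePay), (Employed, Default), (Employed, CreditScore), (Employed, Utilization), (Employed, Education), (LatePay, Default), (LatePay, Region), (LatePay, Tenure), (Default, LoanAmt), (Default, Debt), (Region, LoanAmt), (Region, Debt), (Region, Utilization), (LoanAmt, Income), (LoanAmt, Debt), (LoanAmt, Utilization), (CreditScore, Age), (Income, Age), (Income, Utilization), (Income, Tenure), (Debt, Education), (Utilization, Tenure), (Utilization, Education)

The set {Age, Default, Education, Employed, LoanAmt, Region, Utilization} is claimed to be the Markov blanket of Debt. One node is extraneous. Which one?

Age

A node's Markov blanket = Pa ∪ Ch ∪ (parents of Ch other than the node itself).
Debt has parents Default, LoanAmt, Region.
Children of Debt: Education.
Parents of each child, excluding Debt:
  Education's other parents are Employed, Utilization.
MB(Debt) = {Default, Education, Employed, LoanAmt, Region, Utilization}.
Age is neither a parent, child, nor co-parent of Debt, so it does not belong.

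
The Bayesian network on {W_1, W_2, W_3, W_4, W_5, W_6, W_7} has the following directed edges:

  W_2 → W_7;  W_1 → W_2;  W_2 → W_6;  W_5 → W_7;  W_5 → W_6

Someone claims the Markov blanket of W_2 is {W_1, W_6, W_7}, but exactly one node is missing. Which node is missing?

A node's Markov blanket = Pa ∪ Ch ∪ (parents of Ch other than the node itself).
Parents of W_2: W_1.
Ch(W_2) = {W_6, W_7}.
Other parents of W_2's children:
  W_6: W_5
  W_7: W_5
MB(W_2) = {W_1, W_5, W_6, W_7}.
Comparing with the claimed set, W_5 is missing.

W_5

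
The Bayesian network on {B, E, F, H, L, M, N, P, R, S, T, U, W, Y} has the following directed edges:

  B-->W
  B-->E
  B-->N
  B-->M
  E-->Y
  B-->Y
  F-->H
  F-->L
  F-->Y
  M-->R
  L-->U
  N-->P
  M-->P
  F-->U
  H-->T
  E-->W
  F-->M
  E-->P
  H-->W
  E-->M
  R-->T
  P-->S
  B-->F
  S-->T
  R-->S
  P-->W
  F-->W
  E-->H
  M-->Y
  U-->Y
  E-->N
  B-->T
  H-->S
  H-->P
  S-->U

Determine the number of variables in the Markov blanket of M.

M's children: P, R, Y.
Parents of M: B, E, F.
For each child, the remaining parents (spouses of M):
  parents(P) \ {M} = {E, H, N}.
  R: no additional parents.
  Y's other parents are B, E, F, U.
MB(M) = {B, E, F, H, N, P, R, U, Y}, which has 9 nodes.

9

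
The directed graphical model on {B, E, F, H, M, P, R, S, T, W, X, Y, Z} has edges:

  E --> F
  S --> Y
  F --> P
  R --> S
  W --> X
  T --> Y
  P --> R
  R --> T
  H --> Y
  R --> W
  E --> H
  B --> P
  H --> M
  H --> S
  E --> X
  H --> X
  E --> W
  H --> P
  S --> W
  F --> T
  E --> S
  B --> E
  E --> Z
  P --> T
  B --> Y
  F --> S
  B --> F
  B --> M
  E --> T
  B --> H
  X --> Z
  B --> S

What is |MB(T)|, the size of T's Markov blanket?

Recall MB(v) = parents ∪ children ∪ spouses, where spouses are the other parents of v's children.
Parents of T: E, F, P, R.
Children of T: Y.
Parents of each child, excluding T:
  Y: B, H, S
MB(T) = {B, E, F, H, P, R, S, Y}, which has 8 nodes.

8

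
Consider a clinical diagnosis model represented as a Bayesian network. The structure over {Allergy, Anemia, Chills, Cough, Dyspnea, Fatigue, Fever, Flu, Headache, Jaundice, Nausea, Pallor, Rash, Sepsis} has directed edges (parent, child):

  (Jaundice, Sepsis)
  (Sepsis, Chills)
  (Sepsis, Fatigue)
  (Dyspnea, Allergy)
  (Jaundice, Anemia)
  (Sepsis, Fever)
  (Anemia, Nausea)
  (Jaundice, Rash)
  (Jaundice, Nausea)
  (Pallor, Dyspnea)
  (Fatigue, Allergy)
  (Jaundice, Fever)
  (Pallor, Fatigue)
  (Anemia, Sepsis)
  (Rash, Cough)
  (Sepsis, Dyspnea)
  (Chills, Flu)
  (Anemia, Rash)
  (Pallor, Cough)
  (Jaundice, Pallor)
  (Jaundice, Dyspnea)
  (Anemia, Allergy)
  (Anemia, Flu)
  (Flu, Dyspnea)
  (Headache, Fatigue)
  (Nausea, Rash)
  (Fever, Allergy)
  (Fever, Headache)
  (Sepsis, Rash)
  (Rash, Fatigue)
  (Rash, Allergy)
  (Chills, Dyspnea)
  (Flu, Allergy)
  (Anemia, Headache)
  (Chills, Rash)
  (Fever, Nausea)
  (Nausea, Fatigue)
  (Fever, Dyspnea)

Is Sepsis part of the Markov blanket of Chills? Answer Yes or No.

Yes

Sepsis is a parent of Chills.
So Sepsis ∈ MB(Chills).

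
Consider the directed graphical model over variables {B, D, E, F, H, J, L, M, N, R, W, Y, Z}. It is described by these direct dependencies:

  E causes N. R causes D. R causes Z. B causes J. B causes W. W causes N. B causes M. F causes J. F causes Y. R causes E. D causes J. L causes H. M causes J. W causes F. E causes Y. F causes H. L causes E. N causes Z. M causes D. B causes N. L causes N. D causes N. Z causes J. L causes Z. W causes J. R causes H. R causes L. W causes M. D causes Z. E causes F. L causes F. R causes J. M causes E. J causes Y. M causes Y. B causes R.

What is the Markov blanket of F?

By definition, MB(F) is built from F's parents, F's children, and the co-parents of F.
Ch(F) = {H, J, Y}.
Parents of F: E, L, W.
For each child, the remaining parents (spouses of F):
  J: B, D, M, R, W, Z
  H: L, R
  Y: E, J, M
Union: {E, L, W} ∪ {H, J, Y} ∪ {B, D, E, J, L, M, R, W, Z} = {B, D, E, H, J, L, M, R, W, Y, Z}.

{B, D, E, H, J, L, M, R, W, Y, Z}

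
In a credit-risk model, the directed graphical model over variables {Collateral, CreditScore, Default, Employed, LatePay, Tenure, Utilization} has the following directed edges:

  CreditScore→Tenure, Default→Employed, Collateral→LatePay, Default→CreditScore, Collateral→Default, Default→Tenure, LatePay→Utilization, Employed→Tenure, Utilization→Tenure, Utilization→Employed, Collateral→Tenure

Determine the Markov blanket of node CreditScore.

{Collateral, Default, Employed, Tenure, Utilization}

Ch(CreditScore) = {Tenure}.
CreditScore has parent Default.
Co-parents of CreditScore (other parents of its children):
  Tenure also has parents Collateral, Default, Employed, Utilization.
Union: {Default} ∪ {Tenure} ∪ {Collateral, Default, Employed, Utilization} = {Collateral, Default, Employed, Tenure, Utilization}.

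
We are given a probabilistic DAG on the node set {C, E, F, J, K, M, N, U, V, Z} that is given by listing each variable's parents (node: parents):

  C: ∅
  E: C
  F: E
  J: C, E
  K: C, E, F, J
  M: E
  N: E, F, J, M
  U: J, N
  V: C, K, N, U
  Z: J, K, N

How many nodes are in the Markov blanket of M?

4

M has child N.
Pa(M) = {E}.
For each child, the remaining parents (spouses of M):
  N's other parents are E, F, J.
MB(M) = {E, F, J, N}, which has 4 nodes.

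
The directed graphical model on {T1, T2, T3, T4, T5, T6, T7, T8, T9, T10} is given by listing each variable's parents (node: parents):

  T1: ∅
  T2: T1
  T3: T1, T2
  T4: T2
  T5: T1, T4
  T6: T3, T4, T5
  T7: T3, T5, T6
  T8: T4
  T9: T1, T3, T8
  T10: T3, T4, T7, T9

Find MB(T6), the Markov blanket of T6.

{T3, T4, T5, T7}

Recall MB(v) = parents ∪ children ∪ spouses, where spouses are the other parents of v's children.
Parents of T6: T3, T4, T5.
T6 has child T7.
Parents of each child, excluding T6:
  parents(T7) \ {T6} = {T3, T5}.
MB(T6) = {T3, T4, T5, T7}.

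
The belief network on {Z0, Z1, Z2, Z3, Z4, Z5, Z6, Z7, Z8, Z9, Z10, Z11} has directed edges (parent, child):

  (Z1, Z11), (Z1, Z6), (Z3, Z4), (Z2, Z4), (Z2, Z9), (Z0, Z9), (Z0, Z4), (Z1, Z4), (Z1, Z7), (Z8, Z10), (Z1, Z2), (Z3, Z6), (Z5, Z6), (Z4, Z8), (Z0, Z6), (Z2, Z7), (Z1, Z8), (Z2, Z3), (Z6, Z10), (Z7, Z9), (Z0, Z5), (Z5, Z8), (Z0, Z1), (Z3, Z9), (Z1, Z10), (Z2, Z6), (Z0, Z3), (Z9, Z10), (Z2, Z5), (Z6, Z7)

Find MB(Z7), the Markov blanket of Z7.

Z7 has child Z9.
Parents of Z7: Z1, Z2, Z6.
Other parents of Z7's children:
  Z9: Z0, Z2, Z3
So the Markov blanket of Z7 is {Z0, Z1, Z2, Z3, Z6, Z9}.

{Z0, Z1, Z2, Z3, Z6, Z9}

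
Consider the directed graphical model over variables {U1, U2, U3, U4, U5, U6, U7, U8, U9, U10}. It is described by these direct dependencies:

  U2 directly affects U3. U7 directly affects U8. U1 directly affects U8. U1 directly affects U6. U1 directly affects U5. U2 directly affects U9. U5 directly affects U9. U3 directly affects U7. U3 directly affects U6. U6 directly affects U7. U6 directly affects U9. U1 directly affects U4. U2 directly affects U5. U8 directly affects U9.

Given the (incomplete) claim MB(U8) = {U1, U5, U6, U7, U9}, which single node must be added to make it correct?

U2

U8 has child U9.
Pa(U8) = {U1, U7}.
For each child, the remaining parents (spouses of U8):
  U9's other parents are U2, U5, U6.
MB(U8) = {U1, U2, U5, U6, U7, U9}.
Comparing with the claimed set, U2 is missing.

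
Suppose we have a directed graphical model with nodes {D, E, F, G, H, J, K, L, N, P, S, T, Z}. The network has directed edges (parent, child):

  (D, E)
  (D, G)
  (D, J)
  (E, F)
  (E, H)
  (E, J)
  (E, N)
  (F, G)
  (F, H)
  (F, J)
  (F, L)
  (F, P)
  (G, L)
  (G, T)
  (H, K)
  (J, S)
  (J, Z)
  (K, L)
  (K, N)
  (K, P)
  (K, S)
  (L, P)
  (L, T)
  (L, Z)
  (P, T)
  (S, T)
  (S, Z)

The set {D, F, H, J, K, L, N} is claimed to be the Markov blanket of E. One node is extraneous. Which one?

L

Pa(E) = {D}.
Children of E: F, H, J, N.
For each child, the remaining parents (spouses of E):
  F: no additional parents.
  H's other parent is F.
  J's other parents are D, F.
  N also has parent K.
MB(E) = {D, F, H, J, K, N}.
L is neither a parent, child, nor co-parent of E, so it does not belong.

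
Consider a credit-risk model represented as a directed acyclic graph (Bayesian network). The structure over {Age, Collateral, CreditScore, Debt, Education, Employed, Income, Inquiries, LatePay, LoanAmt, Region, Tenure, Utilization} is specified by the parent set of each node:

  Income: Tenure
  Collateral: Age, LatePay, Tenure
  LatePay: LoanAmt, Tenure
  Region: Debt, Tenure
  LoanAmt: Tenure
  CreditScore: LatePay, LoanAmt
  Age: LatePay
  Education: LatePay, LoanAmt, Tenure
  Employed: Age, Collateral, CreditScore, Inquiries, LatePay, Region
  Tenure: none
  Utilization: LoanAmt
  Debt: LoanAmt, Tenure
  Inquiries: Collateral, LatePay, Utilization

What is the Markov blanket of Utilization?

A node's Markov blanket = Pa ∪ Ch ∪ (parents of Ch other than the node itself).
Parents of Utilization: LoanAmt.
Children of Utilization: Inquiries.
Other parents of Utilization's children:
  Inquiries also has parents Collateral, LatePay.
Taking the union gives {Collateral, Inquiries, LatePay, LoanAmt}.

{Collateral, Inquiries, LatePay, LoanAmt}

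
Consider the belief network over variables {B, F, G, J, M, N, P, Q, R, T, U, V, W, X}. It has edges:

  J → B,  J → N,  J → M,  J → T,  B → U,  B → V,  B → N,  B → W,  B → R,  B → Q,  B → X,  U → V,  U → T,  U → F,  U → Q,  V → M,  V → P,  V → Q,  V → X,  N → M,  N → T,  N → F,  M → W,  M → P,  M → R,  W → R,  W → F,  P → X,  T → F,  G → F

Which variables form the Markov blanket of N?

Children of N: F, M, T.
N has parents B, J.
Co-parents of N (other parents of its children):
  M's other parents are J, V.
  T also has parents J, U.
  F's other parents are G, T, U, W.
MB(N) = {B, F, G, J, M, T, U, V, W}.

{B, F, G, J, M, T, U, V, W}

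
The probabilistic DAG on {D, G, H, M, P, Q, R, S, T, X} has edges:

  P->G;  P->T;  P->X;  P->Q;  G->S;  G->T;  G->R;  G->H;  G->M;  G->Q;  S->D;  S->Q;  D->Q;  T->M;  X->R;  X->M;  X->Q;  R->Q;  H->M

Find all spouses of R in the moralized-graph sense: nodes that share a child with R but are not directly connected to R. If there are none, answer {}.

Children of R: Q.
  Q also has parents D, G, P, S, X.
Excluding nodes already adjacent to R (G, Q, X), the co-parent-only contribution is {D, P, S}.

{D, P, S}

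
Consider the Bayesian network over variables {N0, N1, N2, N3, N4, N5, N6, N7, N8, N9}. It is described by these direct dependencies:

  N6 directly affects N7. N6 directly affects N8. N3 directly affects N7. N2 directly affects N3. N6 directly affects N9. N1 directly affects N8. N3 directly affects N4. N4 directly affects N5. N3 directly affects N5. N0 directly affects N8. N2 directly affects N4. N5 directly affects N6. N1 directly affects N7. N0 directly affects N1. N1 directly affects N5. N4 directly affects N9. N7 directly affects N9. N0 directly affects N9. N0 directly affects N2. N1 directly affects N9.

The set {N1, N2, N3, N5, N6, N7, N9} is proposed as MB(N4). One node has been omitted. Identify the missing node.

N0

Recall MB(v) = parents ∪ children ∪ spouses, where spouses are the other parents of v's children.
N4's children: N5, N9.
N4 has parents N2, N3.
Co-parents of N4 (other parents of its children):
  N5 also has parents N1, N3.
  parents(N9) \ {N4} = {N0, N1, N6, N7}.
MB(N4) = {N0, N1, N2, N3, N5, N6, N7, N9}.
Comparing with the claimed set, N0 is missing.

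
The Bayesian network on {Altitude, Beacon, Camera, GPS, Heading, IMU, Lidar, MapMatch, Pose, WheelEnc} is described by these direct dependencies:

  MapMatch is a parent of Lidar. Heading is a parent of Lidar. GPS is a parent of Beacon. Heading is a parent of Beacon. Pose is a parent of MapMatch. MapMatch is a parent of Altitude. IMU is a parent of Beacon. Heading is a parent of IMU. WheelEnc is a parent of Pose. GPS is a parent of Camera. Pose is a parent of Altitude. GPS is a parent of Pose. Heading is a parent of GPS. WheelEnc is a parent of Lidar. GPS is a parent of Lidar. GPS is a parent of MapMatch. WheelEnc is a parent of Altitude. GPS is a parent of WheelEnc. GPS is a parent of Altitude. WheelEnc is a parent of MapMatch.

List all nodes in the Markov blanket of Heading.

Recall MB(v) = parents ∪ children ∪ spouses, where spouses are the other parents of v's children.
Heading's parents: none.
Heading has children Beacon, GPS, IMU, Lidar.
Other parents of Heading's children:
  GPS has no other parent.
  IMU: no additional parents.
  Lidar also has parents GPS, MapMatch, WheelEnc.
  Beacon also has parents GPS, IMU.
So the Markov blanket of Heading is {Beacon, GPS, IMU, Lidar, MapMatch, WheelEnc}.

{Beacon, GPS, IMU, Lidar, MapMatch, WheelEnc}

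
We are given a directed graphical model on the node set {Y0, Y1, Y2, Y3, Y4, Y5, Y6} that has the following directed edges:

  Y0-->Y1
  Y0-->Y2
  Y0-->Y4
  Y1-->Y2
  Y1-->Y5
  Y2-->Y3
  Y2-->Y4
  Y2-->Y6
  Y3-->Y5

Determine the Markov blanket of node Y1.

Y1's parents: Y0.
Ch(Y1) = {Y2, Y5}.
Parents of each child, excluding Y1:
  parents(Y2) \ {Y1} = {Y0}.
  parents(Y5) \ {Y1} = {Y3}.
MB(Y1) = {Y0, Y2, Y3, Y5}.

{Y0, Y2, Y3, Y5}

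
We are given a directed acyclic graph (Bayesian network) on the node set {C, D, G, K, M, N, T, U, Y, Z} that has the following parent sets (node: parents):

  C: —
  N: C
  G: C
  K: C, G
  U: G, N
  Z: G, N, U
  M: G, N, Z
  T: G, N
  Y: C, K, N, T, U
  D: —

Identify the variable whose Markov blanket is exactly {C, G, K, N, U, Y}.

T

The target node must have every member of {C, G, K, N, U, Y} as a parent, child, or co-parent, and no others.
Parents of T: G, N; children: Y; co-parents: C, K, N, U.
These exactly cover the given set, so the node is T.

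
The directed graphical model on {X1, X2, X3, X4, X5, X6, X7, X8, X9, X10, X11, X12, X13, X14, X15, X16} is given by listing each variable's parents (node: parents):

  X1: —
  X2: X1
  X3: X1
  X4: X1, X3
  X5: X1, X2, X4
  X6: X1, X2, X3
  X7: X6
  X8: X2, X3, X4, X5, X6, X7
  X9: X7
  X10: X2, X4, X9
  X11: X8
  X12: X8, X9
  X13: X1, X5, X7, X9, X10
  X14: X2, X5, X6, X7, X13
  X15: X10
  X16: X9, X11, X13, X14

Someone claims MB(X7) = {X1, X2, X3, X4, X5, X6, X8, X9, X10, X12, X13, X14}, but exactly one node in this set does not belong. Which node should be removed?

Recall MB(v) = parents ∪ children ∪ spouses, where spouses are the other parents of v's children.
X7 has parent X6.
Children of X7: X8, X9, X13, X14.
Parents of each child, excluding X7:
  X8's other parents are X2, X3, X4, X5, X6.
  X9 has no other parent.
  X13 also has parents X1, X5, X9, X10.
  X14's other parents are X2, X5, X6, X13.
MB(X7) = {X1, X2, X3, X4, X5, X6, X8, X9, X10, X13, X14}.
X12 is neither a parent, child, nor co-parent of X7, so it does not belong.

X12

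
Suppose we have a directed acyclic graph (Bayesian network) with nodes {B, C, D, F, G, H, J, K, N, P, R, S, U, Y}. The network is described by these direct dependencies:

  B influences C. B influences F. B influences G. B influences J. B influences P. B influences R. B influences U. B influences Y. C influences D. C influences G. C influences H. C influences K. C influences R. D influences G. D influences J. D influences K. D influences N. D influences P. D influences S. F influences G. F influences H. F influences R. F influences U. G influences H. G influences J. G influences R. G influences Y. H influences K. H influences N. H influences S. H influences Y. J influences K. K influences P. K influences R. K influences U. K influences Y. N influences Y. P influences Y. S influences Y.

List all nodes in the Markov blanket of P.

Pa(P) = {B, D, K}.
Ch(P) = {Y}.
For each child, the remaining parents (spouses of P):
  Y: B, G, H, K, N, S
Union: {B, D, K} ∪ {Y} ∪ {B, G, H, K, N, S} = {B, D, G, H, K, N, S, Y}.

{B, D, G, H, K, N, S, Y}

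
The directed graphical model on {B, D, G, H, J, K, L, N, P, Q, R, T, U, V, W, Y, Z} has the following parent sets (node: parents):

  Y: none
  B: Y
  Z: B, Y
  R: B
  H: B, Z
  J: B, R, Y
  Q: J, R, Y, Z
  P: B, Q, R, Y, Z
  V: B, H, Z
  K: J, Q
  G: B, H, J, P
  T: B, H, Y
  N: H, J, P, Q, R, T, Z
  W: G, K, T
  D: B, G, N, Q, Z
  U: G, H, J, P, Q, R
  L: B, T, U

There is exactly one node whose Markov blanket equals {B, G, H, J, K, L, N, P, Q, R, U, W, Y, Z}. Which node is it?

T

The target node must have every member of {B, G, H, J, K, L, N, P, Q, R, U, W, Y, Z} as a parent, child, or co-parent, and no others.
Parents of T: B, H, Y; children: L, N, W; co-parents: B, G, H, J, K, P, Q, R, U, Z.
These exactly cover the given set, so the node is T.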